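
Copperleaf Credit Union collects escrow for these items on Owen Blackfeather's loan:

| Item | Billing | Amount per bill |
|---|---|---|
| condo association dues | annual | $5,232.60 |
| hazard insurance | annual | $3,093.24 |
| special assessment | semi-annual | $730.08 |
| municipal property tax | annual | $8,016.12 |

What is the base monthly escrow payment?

Condo association dues — $5,232.60 annually
Hazard insurance — $3,093.24 annually
Special assessment — $730.08 × 2 = $1,460.16 annually
Municipal property tax — $8,016.12 annually
Total per year = $5,232.60 + $3,093.24 + $1,460.16 + $8,016.12 = $17,802.12
Monthly = $17,802.12 ÷ 12 = $1,483.51

$1,483.51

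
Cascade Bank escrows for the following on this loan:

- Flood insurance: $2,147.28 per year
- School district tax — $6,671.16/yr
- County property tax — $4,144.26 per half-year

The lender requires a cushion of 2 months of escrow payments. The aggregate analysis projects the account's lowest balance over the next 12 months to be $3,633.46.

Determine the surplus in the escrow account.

Flood insurance = $2,147.28/yr
School district tax = $6,671.16/yr
County property tax = $4,144.26 × 2 = $8,288.52/yr
Yearly total = $2,147.28 + $6,671.16 + $8,288.52 = $17,106.96
Monthly escrow = $17,106.96 / 12 = $1,425.58
Required reserve = 2 × $1,425.58 = $2,851.16
Excess over cushion: $3,633.46 − $2,851.16 = $782.30

$782.30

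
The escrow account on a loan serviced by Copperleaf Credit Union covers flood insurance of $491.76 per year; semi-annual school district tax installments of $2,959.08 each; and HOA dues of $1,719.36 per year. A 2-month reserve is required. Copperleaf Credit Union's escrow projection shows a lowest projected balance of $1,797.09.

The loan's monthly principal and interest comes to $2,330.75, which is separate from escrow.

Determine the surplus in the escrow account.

Flood insurance — $491.76 annually
School district tax — $2,959.08 × 2 = $5,918.16 annually
HOA dues — $1,719.36 annually
Combined annual = $8,129.28
Monthly escrow = $8,129.28 ÷ 12 = $677.44
Required reserve = 2 × $677.44 = $1,354.88
Excess over cushion: $1,797.09 − $1,354.88 = $442.21

$442.21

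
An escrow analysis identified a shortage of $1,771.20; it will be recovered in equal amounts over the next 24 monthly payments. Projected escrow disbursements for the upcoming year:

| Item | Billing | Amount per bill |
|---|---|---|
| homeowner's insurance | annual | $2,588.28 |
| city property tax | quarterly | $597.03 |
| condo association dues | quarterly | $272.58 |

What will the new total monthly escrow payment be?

Homeowner's insurance: $2,588.28 per year
City property tax: $597.03 × 4 = $2,388.12 per year
Condo association dues: $272.58 × 4 = $1,090.32 per year
Yearly total = $6,066.72
Monthly = $6,066.72 ÷ 12 = $505.56
Shortage per month = $1,771.20 ÷ 24 = $73.80
New monthly escrow = $505.56 + $73.80 = $579.36

$579.36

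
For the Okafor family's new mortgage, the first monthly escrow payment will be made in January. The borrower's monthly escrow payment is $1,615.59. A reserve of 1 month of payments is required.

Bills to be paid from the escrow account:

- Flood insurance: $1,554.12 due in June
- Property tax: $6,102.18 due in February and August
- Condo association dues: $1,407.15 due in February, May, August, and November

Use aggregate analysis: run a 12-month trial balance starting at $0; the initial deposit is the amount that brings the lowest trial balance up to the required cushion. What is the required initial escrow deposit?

$6,670.80

Cushion = 1 × $1,615.59 = $1,615.59
Trial balance (start $0, +$1,615.59 each month, − disbursements):
  Jan: +$1,615.59 → $1,615.59
  Feb: +$1,615.59 − $7,509.33 → -$4,278.15
  Mar: +$1,615.59 → -$2,662.56
  Apr: +$1,615.59 → -$1,046.97
  May: +$1,615.59 − $1,407.15 → -$838.53
  Jun: +$1,615.59 − $1,554.12 → -$777.06
  Jul: +$1,615.59 → $838.53
  Aug: +$1,615.59 − $7,509.33 → -$5,055.21
  Sep: +$1,615.59 → -$3,439.62
  Oct: +$1,615.59 → -$1,824.03
  Nov: +$1,615.59 − $1,407.15 → -$1,615.59
  Dec: +$1,615.59 → $0.00
Lowest trial balance = -$5,055.21 (Aug)
Initial deposit = cushion − low point = $1,615.59 − (-$5,055.21) = $6,670.80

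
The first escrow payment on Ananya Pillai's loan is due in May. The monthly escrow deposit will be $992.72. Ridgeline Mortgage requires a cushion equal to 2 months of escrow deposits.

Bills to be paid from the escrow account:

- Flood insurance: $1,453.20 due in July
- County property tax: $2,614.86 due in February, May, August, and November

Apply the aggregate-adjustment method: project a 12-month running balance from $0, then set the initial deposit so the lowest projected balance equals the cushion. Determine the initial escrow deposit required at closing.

Cushion = 2 × $992.72 = $1,985.44
Trial balance (start $0, +$992.72 each month, − disbursements):
  May: +$992.72 − $2,614.86 → -$1,622.14
  Jun: +$992.72 → -$629.42
  Jul: +$992.72 − $1,453.20 → -$1,089.90
  Aug: +$992.72 − $2,614.86 → -$2,712.04
  Sep: +$992.72 → -$1,719.32
  Oct: +$992.72 → -$726.60
  Nov: +$992.72 − $2,614.86 → -$2,348.74
  Dec: +$992.72 → -$1,356.02
  Jan: +$992.72 → -$363.30
  Feb: +$992.72 − $2,614.86 → -$1,985.44
  Mar: +$992.72 → -$992.72
  Apr: +$992.72 → $0.00
Lowest trial balance = -$2,712.04 (Aug)
Initial deposit = cushion − low point = $1,985.44 − (-$2,712.04) = $4,697.48

$4,697.48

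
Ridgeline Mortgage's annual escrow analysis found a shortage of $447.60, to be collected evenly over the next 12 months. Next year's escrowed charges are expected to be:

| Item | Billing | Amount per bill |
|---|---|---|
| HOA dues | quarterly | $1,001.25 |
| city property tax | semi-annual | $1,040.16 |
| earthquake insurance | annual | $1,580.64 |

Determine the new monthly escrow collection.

HOA dues = $1,001.25 × 4 = $4,005.00
City property tax = $1,040.16 × 2 = $2,080.32
Earthquake insurance = $1,580.64
Total per year = $4,005.00 + $2,080.32 + $1,580.64 = $7,665.96
Base monthly escrow = $7,665.96 ÷ 12 = $638.83
Shortage per month = $447.60 ÷ 12 = $37.30
New monthly escrow = $638.83 + $37.30 = $676.13

$676.13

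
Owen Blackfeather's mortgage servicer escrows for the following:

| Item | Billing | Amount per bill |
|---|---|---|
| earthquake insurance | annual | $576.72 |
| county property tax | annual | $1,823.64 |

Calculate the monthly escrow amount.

$200.03

Earthquake insurance = $576.72 annually
County property tax = $1,823.64 annually
Total per year = $2,400.36
Base monthly escrow = $2,400.36 ÷ 12 = $200.03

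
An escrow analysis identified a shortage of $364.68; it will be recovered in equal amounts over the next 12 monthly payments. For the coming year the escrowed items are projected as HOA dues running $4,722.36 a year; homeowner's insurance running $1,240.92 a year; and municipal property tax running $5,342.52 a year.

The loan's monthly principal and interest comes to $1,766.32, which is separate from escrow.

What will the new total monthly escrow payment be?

$972.54

HOA dues = $4,722.36/yr
Homeowner's insurance = $1,240.92/yr
Municipal property tax = $5,342.52/yr
Total annual escrow = $4,722.36 + $1,240.92 + $5,342.52 = $11,305.80
Monthly = $11,305.80 / 12 = $942.15
Shortage spread = $364.68 ÷ 12 = $30.39/mo
New monthly escrow = $942.15 + $30.39 = $972.54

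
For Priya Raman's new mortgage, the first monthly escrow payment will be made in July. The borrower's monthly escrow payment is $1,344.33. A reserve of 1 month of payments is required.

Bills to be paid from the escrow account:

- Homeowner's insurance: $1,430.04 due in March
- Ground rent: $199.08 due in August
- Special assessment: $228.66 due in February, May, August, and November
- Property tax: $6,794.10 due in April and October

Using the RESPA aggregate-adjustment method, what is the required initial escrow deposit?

$3,804.33

Cushion = 1 × $1,344.33 = $1,344.33
Trial balance (start $0, +$1,344.33 each month, − disbursements):
  Jul: +$1,344.33 → $1,344.33
  Aug: +$1,344.33 − $427.74 → $2,260.92
  Sep: +$1,344.33 → $3,605.25
  Oct: +$1,344.33 − $6,794.10 → -$1,844.52
  Nov: +$1,344.33 − $228.66 → -$728.85
  Dec: +$1,344.33 → $615.48
  Jan: +$1,344.33 → $1,959.81
  Feb: +$1,344.33 − $228.66 → $3,075.48
  Mar: +$1,344.33 − $1,430.04 → $2,989.77
  Apr: +$1,344.33 − $6,794.10 → -$2,460.00
  May: +$1,344.33 − $228.66 → -$1,344.33
  Jun: +$1,344.33 → $0.00
Lowest trial balance = -$2,460.00 (Apr)
Initial deposit = cushion − low point = $1,344.33 − (-$2,460.00) = $3,804.33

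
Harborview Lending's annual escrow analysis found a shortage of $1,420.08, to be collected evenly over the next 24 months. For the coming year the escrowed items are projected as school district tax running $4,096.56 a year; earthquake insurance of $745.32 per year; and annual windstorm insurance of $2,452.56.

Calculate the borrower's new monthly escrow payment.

School district tax: $4,096.56/yr
Earthquake insurance: $745.32/yr
Windstorm insurance: $2,452.56/yr
Annual escrow total = $4,096.56 + $745.32 + $2,452.56 = $7,294.44
Monthly = $7,294.44 / 12 = $607.87
Shortage spread = $1,420.08 / 24 = $59.17/mo
New monthly escrow = $607.87 + $59.17 = $667.04

$667.04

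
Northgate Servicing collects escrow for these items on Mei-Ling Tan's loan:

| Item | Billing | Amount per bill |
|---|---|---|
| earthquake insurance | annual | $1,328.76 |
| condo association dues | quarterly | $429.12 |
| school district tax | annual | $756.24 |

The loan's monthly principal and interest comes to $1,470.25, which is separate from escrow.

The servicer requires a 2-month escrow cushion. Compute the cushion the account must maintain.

Earthquake insurance = $1,328.76/yr
Condo association dues = $429.12 × 4 = $1,716.48/yr
School district tax = $756.24/yr
Yearly total = $1,328.76 + $1,716.48 + $756.24 = $3,801.48
Per month = $3,801.48 / 12 = $316.79
Required cushion = 2 × $316.79 = $633.58

$633.58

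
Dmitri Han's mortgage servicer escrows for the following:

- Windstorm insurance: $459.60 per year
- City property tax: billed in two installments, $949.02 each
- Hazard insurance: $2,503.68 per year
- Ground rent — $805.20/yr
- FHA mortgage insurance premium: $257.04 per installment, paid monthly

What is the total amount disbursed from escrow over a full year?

Windstorm insurance = $459.60 per year
City property tax = $949.02 × 2 = $1,898.04 per year
Hazard insurance = $2,503.68 per year
Ground rent = $805.20 per year
FHA mortgage insurance premium = $257.04 × 12 = $3,084.48 per year
Yearly total = $8,751.00

$8,751.00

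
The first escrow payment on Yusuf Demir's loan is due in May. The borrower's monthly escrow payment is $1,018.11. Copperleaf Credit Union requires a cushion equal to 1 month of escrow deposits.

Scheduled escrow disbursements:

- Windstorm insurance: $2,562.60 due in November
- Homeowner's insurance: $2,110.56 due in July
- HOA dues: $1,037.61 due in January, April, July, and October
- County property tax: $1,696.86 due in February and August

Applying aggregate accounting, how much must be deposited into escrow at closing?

Cushion = 1 × $1,018.11 = $1,018.11
Trial balance (start $0, +$1,018.11 each month, − disbursements):
  May: +$1,018.11 → $1,018.11
  Jun: +$1,018.11 → $2,036.22
  Jul: +$1,018.11 − $3,148.17 → -$93.84
  Aug: +$1,018.11 − $1,696.86 → -$772.59
  Sep: +$1,018.11 → $245.52
  Oct: +$1,018.11 − $1,037.61 → $226.02
  Nov: +$1,018.11 − $2,562.60 → -$1,318.47
  Dec: +$1,018.11 → -$300.36
  Jan: +$1,018.11 − $1,037.61 → -$319.86
  Feb: +$1,018.11 − $1,696.86 → -$998.61
  Mar: +$1,018.11 → $19.50
  Apr: +$1,018.11 − $1,037.61 → $0.00
Lowest trial balance = -$1,318.47 (Nov)
Initial deposit = cushion − low point = $1,018.11 − (-$1,318.47) = $2,336.58

$2,336.58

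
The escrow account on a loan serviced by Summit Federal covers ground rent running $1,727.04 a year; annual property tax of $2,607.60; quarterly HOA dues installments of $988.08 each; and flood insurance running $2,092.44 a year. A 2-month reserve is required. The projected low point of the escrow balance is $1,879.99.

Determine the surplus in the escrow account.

Ground rent — $1,727.04 annually
Property tax — $2,607.60 annually
HOA dues — $988.08 × 4 = $3,952.32 annually
Flood insurance — $2,092.44 annually
Annual escrow total = $10,379.40
Base monthly escrow = $10,379.40 ÷ 12 = $864.95
Required reserve = 2 × $864.95 = $1,729.90
Excess over cushion: $1,879.99 − $1,729.90 = $150.09

$150.09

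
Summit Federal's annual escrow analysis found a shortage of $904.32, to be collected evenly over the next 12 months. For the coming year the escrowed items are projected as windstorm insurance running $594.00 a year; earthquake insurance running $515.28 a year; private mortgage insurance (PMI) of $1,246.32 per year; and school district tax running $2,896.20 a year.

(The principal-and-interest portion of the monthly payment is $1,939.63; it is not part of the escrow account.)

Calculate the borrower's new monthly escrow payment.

$513.01

Windstorm insurance = $594.00/yr
Earthquake insurance = $515.28/yr
Private mortgage insurance (PMI) = $1,246.32/yr
School district tax = $2,896.20/yr
Total per year = $594.00 + $515.28 + $1,246.32 + $2,896.20 = $5,251.80
Base monthly escrow = $5,251.80 / 12 = $437.65
Shortage spread = $904.32 / 12 = $75.36/mo
New monthly escrow = $437.65 + $75.36 = $513.01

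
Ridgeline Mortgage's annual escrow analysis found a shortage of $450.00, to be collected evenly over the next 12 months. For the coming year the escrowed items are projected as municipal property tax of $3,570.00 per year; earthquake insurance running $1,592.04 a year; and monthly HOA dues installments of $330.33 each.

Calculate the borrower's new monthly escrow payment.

Municipal property tax: $3,570.00/yr
Earthquake insurance: $1,592.04/yr
HOA dues: $330.33 × 12 = $3,963.96/yr
Annual escrow total = $3,570.00 + $1,592.04 + $3,963.96 = $9,126.00
Monthly = $9,126.00 ÷ 12 = $760.50
Shortage spread = $450.00 / 12 = $37.50/mo
Adjusted monthly = $760.50 + $37.50 = $798.00

$798.00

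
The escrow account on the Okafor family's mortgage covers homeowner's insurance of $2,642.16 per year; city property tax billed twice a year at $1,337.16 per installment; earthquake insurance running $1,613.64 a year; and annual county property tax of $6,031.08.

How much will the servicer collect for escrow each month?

Homeowner's insurance = $2,642.16/yr
City property tax = $1,337.16 × 2 = $2,674.32/yr
Earthquake insurance = $1,613.64/yr
County property tax = $6,031.08/yr
Combined annual = $2,642.16 + $2,674.32 + $1,613.64 + $6,031.08 = $12,961.20
Monthly = $12,961.20 ÷ 12 = $1,080.10

$1,080.10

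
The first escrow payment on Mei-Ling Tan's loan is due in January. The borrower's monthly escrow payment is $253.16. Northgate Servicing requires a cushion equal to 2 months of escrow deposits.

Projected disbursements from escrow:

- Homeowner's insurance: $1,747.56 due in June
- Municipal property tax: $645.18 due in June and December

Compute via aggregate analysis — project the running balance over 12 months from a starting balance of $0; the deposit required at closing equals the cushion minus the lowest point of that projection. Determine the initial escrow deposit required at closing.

$1,380.10

Cushion = 2 × $253.16 = $506.32
Trial balance (start $0, +$253.16 each month, − disbursements):
  Jan: +$253.16 → $253.16
  Feb: +$253.16 → $506.32
  Mar: +$253.16 → $759.48
  Apr: +$253.16 → $1,012.64
  May: +$253.16 → $1,265.80
  Jun: +$253.16 − $2,392.74 → -$873.78
  Jul: +$253.16 → -$620.62
  Aug: +$253.16 → -$367.46
  Sep: +$253.16 → -$114.30
  Oct: +$253.16 → $138.86
  Nov: +$253.16 → $392.02
  Dec: +$253.16 − $645.18 → $0.00
Lowest trial balance = -$873.78 (Jun)
Initial deposit = cushion − low point = $506.32 − (-$873.78) = $1,380.10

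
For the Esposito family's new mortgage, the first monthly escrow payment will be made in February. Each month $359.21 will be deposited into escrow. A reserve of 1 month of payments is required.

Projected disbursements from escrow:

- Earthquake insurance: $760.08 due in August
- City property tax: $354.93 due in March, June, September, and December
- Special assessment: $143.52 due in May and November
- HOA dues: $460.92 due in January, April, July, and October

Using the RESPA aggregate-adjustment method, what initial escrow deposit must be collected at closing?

Cushion = 1 × $359.21 = $359.21
Trial balance (start $0, +$359.21 each month, − disbursements):
  Feb: +$359.21 → $359.21
  Mar: +$359.21 − $354.93 → $363.49
  Apr: +$359.21 − $460.92 → $261.78
  May: +$359.21 − $143.52 → $477.47
  Jun: +$359.21 − $354.93 → $481.75
  Jul: +$359.21 − $460.92 → $380.04
  Aug: +$359.21 − $760.08 → -$20.83
  Sep: +$359.21 − $354.93 → -$16.55
  Oct: +$359.21 − $460.92 → -$118.26
  Nov: +$359.21 − $143.52 → $97.43
  Dec: +$359.21 − $354.93 → $101.71
  Jan: +$359.21 − $460.92 → $0.00
Lowest trial balance = -$118.26 (Oct)
Initial deposit = cushion − low point = $359.21 − (-$118.26) = $477.47

$477.47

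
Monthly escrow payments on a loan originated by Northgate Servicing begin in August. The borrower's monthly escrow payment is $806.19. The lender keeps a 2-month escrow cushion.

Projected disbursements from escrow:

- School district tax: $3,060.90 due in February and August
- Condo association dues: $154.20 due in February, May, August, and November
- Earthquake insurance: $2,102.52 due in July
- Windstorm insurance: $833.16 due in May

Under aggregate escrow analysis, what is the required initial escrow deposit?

$4,021.29

Cushion = 2 × $806.19 = $1,612.38
Trial balance (start $0, +$806.19 each month, − disbursements):
  Aug: +$806.19 − $3,215.10 → -$2,408.91
  Sep: +$806.19 → -$1,602.72
  Oct: +$806.19 → -$796.53
  Nov: +$806.19 − $154.20 → -$144.54
  Dec: +$806.19 → $661.65
  Jan: +$806.19 → $1,467.84
  Feb: +$806.19 − $3,215.10 → -$941.07
  Mar: +$806.19 → -$134.88
  Apr: +$806.19 → $671.31
  May: +$806.19 − $987.36 → $490.14
  Jun: +$806.19 → $1,296.33
  Jul: +$806.19 − $2,102.52 → $0.00
Lowest trial balance = -$2,408.91 (Aug)
Initial deposit = cushion − low point = $1,612.38 − (-$2,408.91) = $4,021.29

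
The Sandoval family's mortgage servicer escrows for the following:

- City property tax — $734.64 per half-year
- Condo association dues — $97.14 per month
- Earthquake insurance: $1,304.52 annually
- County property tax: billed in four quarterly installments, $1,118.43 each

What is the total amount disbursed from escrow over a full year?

City property tax = $734.64 × 2 = $1,469.28 annually
Condo association dues = $97.14 × 12 = $1,165.68 annually
Earthquake insurance = $1,304.52 annually
County property tax = $1,118.43 × 4 = $4,473.72 annually
Total annual escrow = $1,469.28 + $1,165.68 + $1,304.52 + $4,473.72 = $8,413.20

$8,413.20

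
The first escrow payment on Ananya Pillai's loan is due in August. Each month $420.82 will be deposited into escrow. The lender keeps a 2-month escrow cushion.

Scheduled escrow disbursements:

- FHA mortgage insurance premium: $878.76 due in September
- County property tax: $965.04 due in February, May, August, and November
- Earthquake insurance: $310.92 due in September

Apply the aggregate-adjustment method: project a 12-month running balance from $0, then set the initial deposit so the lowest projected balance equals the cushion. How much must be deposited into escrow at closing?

$2,278.12

Cushion = 2 × $420.82 = $841.64
Trial balance (start $0, +$420.82 each month, − disbursements):
  Aug: +$420.82 − $965.04 → -$544.22
  Sep: +$420.82 − $1,189.68 → -$1,313.08
  Oct: +$420.82 → -$892.26
  Nov: +$420.82 − $965.04 → -$1,436.48
  Dec: +$420.82 → -$1,015.66
  Jan: +$420.82 → -$594.84
  Feb: +$420.82 − $965.04 → -$1,139.06
  Mar: +$420.82 → -$718.24
  Apr: +$420.82 → -$297.42
  May: +$420.82 − $965.04 → -$841.64
  Jun: +$420.82 → -$420.82
  Jul: +$420.82 → $0.00
Lowest trial balance = -$1,436.48 (Nov)
Initial deposit = cushion − low point = $841.64 − (-$1,436.48) = $2,278.12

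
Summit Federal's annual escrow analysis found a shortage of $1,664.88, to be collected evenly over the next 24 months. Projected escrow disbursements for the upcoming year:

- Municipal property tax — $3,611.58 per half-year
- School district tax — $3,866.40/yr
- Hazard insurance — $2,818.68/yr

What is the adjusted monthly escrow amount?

Municipal property tax — $3,611.58 × 2 = $7,223.16 per year
School district tax — $3,866.40 per year
Hazard insurance — $2,818.68 per year
Combined annual = $7,223.16 + $3,866.40 + $2,818.68 = $13,908.24
Monthly = $13,908.24 ÷ 12 = $1,159.02
Monthly shortage recovery: $1,664.88 / 24 = $69.37
Adjusted monthly = $1,159.02 + $69.37 = $1,228.39

$1,228.39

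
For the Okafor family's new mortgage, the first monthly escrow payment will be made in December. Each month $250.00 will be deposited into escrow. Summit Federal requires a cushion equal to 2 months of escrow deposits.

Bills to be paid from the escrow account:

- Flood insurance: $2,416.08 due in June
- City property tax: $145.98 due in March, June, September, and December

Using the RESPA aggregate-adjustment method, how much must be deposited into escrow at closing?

Cushion = 2 × $250.00 = $500.00
Trial balance (start $0, +$250.00 each month, − disbursements):
  Dec: +$250.00 − $145.98 → $104.02
  Jan: +$250.00 → $354.02
  Feb: +$250.00 → $604.02
  Mar: +$250.00 − $145.98 → $708.04
  Apr: +$250.00 → $958.04
  May: +$250.00 → $1,208.04
  Jun: +$250.00 − $2,562.06 → -$1,104.02
  Jul: +$250.00 → -$854.02
  Aug: +$250.00 → -$604.02
  Sep: +$250.00 − $145.98 → -$500.00
  Oct: +$250.00 → -$250.00
  Nov: +$250.00 → $0.00
Lowest trial balance = -$1,104.02 (Jun)
Initial deposit = cushion − low point = $500.00 − (-$1,104.02) = $1,604.02

$1,604.02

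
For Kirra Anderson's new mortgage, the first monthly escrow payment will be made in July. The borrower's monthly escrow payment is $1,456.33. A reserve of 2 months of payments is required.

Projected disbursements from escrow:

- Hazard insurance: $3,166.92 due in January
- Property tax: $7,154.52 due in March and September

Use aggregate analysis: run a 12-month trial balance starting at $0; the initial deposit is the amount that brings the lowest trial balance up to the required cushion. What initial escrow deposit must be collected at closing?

Cushion = 2 × $1,456.33 = $2,912.66
Trial balance (start $0, +$1,456.33 each month, − disbursements):
  Jul: +$1,456.33 → $1,456.33
  Aug: +$1,456.33 → $2,912.66
  Sep: +$1,456.33 − $7,154.52 → -$2,785.53
  Oct: +$1,456.33 → -$1,329.20
  Nov: +$1,456.33 → $127.13
  Dec: +$1,456.33 → $1,583.46
  Jan: +$1,456.33 − $3,166.92 → -$127.13
  Feb: +$1,456.33 → $1,329.20
  Mar: +$1,456.33 − $7,154.52 → -$4,368.99
  Apr: +$1,456.33 → -$2,912.66
  May: +$1,456.33 → -$1,456.33
  Jun: +$1,456.33 → $0.00
Lowest trial balance = -$4,368.99 (Mar)
Initial deposit = cushion − low point = $2,912.66 − (-$4,368.99) = $7,281.65

$7,281.65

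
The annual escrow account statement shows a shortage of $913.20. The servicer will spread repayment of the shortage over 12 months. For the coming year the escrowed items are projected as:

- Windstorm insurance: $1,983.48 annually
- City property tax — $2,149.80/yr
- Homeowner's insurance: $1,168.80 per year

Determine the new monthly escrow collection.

$517.94

Windstorm insurance — $1,983.48/yr
City property tax — $2,149.80/yr
Homeowner's insurance — $1,168.80/yr
Total per year = $5,302.08
Monthly escrow = $5,302.08 / 12 = $441.84
Shortage per month = $913.20 ÷ 12 = $76.10
Adjusted monthly = $441.84 + $76.10 = $517.94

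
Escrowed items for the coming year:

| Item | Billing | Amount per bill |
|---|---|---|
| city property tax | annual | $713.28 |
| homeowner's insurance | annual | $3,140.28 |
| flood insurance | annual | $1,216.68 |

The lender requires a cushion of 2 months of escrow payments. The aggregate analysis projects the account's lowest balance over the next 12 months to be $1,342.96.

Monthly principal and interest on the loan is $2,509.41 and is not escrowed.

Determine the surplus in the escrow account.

City property tax = $713.28/yr
Homeowner's insurance = $3,140.28/yr
Flood insurance = $1,216.68/yr
Total annual escrow = $713.28 + $3,140.28 + $1,216.68 = $5,070.24
Monthly = $5,070.24 ÷ 12 = $422.52
Required cushion = 2 × $422.52 = $845.04
Surplus = $1,342.96 − $845.04 = $497.92

$497.92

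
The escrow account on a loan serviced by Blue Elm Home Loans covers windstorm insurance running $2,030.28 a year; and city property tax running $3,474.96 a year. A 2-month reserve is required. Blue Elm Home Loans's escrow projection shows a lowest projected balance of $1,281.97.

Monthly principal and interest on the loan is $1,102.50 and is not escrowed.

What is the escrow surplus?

Windstorm insurance: $2,030.28 annually
City property tax: $3,474.96 annually
Combined annual = $5,505.24
Monthly escrow = $5,505.24 / 12 = $458.77
Cushion = 2 × $458.77 = $917.54
Surplus = $1,281.97 − $917.54 = $364.43

$364.43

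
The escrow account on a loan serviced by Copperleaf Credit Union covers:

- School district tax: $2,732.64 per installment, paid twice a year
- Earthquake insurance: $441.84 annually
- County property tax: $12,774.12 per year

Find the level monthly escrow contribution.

$1,556.77

School district tax = $2,732.64 × 2 = $5,465.28 per year
Earthquake insurance = $441.84 per year
County property tax = $12,774.12 per year
Combined annual = $5,465.28 + $441.84 + $12,774.12 = $18,681.24
Monthly = $18,681.24 / 12 = $1,556.77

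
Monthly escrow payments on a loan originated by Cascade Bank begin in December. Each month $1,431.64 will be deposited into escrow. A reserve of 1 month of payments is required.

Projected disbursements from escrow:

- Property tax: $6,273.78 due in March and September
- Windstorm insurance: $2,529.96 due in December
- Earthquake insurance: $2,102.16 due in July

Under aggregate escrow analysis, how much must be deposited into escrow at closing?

$4,508.82

Cushion = 1 × $1,431.64 = $1,431.64
Trial balance (start $0, +$1,431.64 each month, − disbursements):
  Dec: +$1,431.64 − $2,529.96 → -$1,098.32
  Jan: +$1,431.64 → $333.32
  Feb: +$1,431.64 → $1,764.96
  Mar: +$1,431.64 − $6,273.78 → -$3,077.18
  Apr: +$1,431.64 → -$1,645.54
  May: +$1,431.64 → -$213.90
  Jun: +$1,431.64 → $1,217.74
  Jul: +$1,431.64 − $2,102.16 → $547.22
  Aug: +$1,431.64 → $1,978.86
  Sep: +$1,431.64 − $6,273.78 → -$2,863.28
  Oct: +$1,431.64 → -$1,431.64
  Nov: +$1,431.64 → $0.00
Lowest trial balance = -$3,077.18 (Mar)
Initial deposit = cushion − low point = $1,431.64 − (-$3,077.18) = $4,508.82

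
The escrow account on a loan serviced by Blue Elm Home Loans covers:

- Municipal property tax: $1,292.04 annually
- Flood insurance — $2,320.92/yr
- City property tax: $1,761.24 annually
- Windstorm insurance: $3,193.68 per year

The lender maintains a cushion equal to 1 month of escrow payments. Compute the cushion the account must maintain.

Municipal property tax — $1,292.04/yr
Flood insurance — $2,320.92/yr
City property tax — $1,761.24/yr
Windstorm insurance — $3,193.68/yr
Yearly total = $8,567.88
Monthly = $8,567.88 / 12 = $713.99
Required cushion = 1 × $713.99 = $713.99

$713.99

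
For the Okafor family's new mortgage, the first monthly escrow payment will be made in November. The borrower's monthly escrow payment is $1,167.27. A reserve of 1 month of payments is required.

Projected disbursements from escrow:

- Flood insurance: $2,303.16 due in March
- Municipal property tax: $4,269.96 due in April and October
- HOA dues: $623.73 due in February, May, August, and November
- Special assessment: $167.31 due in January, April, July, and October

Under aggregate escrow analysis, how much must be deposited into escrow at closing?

Cushion = 1 × $1,167.27 = $1,167.27
Trial balance (start $0, +$1,167.27 each month, − disbursements):
  Nov: +$1,167.27 − $623.73 → $543.54
  Dec: +$1,167.27 → $1,710.81
  Jan: +$1,167.27 − $167.31 → $2,710.77
  Feb: +$1,167.27 − $623.73 → $3,254.31
  Mar: +$1,167.27 − $2,303.16 → $2,118.42
  Apr: +$1,167.27 − $4,437.27 → -$1,151.58
  May: +$1,167.27 − $623.73 → -$608.04
  Jun: +$1,167.27 → $559.23
  Jul: +$1,167.27 − $167.31 → $1,559.19
  Aug: +$1,167.27 − $623.73 → $2,102.73
  Sep: +$1,167.27 → $3,270.00
  Oct: +$1,167.27 − $4,437.27 → $0.00
Lowest trial balance = -$1,151.58 (Apr)
Initial deposit = cushion − low point = $1,167.27 − (-$1,151.58) = $2,318.85

$2,318.85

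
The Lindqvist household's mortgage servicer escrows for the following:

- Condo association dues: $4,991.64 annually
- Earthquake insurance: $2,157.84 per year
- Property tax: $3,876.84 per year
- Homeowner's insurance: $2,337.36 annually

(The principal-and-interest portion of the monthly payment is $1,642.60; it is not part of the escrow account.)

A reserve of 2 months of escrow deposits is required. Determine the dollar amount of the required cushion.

Condo association dues = $4,991.64 annually
Earthquake insurance = $2,157.84 annually
Property tax = $3,876.84 annually
Homeowner's insurance = $2,337.36 annually
Total per year = $13,363.68
Per month = $13,363.68 / 12 = $1,113.64
Required cushion = 2 × $1,113.64 = $2,227.28

$2,227.28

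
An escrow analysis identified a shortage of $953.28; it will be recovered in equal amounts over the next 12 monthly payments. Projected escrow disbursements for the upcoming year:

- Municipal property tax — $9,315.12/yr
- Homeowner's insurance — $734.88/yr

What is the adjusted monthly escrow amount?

Municipal property tax: $9,315.12 annually
Homeowner's insurance: $734.88 annually
Total annual escrow = $9,315.12 + $734.88 = $10,050.00
Monthly = $10,050.00 ÷ 12 = $837.50
Monthly shortage recovery: $953.28 / 12 = $79.44
New monthly escrow = $837.50 + $79.44 = $916.94

$916.94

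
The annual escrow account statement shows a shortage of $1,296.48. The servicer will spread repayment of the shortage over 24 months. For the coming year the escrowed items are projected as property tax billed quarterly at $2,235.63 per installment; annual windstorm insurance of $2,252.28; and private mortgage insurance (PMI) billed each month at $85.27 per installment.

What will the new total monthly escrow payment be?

$1,072.19

Property tax — $2,235.63 × 4 = $8,942.52
Windstorm insurance — $2,252.28
Private mortgage insurance (PMI) — $85.27 × 12 = $1,023.24
Combined annual = $8,942.52 + $2,252.28 + $1,023.24 = $12,218.04
Monthly = $12,218.04 ÷ 12 = $1,018.17
Shortage spread = $1,296.48 ÷ 24 = $54.02/mo
Adjusted monthly = $1,018.17 + $54.02 = $1,072.19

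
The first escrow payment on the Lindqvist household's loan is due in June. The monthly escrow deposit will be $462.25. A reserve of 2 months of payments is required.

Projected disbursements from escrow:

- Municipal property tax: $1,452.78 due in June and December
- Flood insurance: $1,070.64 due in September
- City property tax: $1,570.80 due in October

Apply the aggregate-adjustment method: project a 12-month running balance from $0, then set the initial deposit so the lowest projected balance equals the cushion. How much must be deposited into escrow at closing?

$3,235.75

Cushion = 2 × $462.25 = $924.50
Trial balance (start $0, +$462.25 each month, − disbursements):
  Jun: +$462.25 − $1,452.78 → -$990.53
  Jul: +$462.25 → -$528.28
  Aug: +$462.25 → -$66.03
  Sep: +$462.25 − $1,070.64 → -$674.42
  Oct: +$462.25 − $1,570.80 → -$1,782.97
  Nov: +$462.25 → -$1,320.72
  Dec: +$462.25 − $1,452.78 → -$2,311.25
  Jan: +$462.25 → -$1,849.00
  Feb: +$462.25 → -$1,386.75
  Mar: +$462.25 → -$924.50
  Apr: +$462.25 → -$462.25
  May: +$462.25 → $0.00
Lowest trial balance = -$2,311.25 (Dec)
Initial deposit = cushion − low point = $924.50 − (-$2,311.25) = $3,235.75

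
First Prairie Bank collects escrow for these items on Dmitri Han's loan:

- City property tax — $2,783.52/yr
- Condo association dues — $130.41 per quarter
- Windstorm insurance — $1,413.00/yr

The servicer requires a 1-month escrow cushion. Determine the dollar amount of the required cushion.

$393.18

City property tax — $2,783.52
Condo association dues — $130.41 × 4 = $521.64
Windstorm insurance — $1,413.00
Total per year = $4,718.16
Per month = $4,718.16 ÷ 12 = $393.18
Reserve = 1 × $393.18 = $393.18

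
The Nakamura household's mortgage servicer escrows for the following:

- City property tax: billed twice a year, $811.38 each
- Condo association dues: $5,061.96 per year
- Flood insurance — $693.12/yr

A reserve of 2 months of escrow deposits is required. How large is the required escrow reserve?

$1,229.64

City property tax: $811.38 × 2 = $1,622.76/yr
Condo association dues: $5,061.96/yr
Flood insurance: $693.12/yr
Yearly total = $7,377.84
Per month = $7,377.84 / 12 = $614.82
Reserve = 2 × $614.82 = $1,229.64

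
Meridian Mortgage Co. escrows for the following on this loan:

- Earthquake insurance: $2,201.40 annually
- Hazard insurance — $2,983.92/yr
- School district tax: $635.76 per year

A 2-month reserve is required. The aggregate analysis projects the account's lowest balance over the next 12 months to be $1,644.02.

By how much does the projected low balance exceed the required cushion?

$673.84

Earthquake insurance = $2,201.40 annually
Hazard insurance = $2,983.92 annually
School district tax = $635.76 annually
Yearly total = $5,821.08
Monthly escrow = $5,821.08 ÷ 12 = $485.09
Required reserve = 2 × $485.09 = $970.18
Surplus = $1,644.02 − $970.18 = $673.84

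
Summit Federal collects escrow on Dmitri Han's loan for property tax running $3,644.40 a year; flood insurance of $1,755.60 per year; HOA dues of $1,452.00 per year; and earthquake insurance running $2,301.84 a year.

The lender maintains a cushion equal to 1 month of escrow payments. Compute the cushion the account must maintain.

Property tax: $3,644.40 per year
Flood insurance: $1,755.60 per year
HOA dues: $1,452.00 per year
Earthquake insurance: $2,301.84 per year
Annual escrow total = $9,153.84
Monthly escrow = $9,153.84 / 12 = $762.82
Reserve = 1 × $762.82 = $762.82

$762.82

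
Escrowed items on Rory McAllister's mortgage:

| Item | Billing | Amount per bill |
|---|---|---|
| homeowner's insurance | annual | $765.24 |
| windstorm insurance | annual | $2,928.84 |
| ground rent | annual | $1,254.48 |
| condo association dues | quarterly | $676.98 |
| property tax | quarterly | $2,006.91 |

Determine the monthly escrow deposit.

$1,307.01

Homeowner's insurance = $765.24 per year
Windstorm insurance = $2,928.84 per year
Ground rent = $1,254.48 per year
Condo association dues = $676.98 × 4 = $2,707.92 per year
Property tax = $2,006.91 × 4 = $8,027.64 per year
Total per year = $765.24 + $2,928.84 + $1,254.48 + $2,707.92 + $8,027.64 = $15,684.12
Base monthly escrow = $15,684.12 ÷ 12 = $1,307.01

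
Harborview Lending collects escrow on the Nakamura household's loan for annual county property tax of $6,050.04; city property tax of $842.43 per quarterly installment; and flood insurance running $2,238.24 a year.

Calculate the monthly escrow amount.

County property tax — $6,050.04 annually
City property tax — $842.43 × 4 = $3,369.72 annually
Flood insurance — $2,238.24 annually
Combined annual = $6,050.04 + $3,369.72 + $2,238.24 = $11,658.00
Per month = $11,658.00 / 12 = $971.50

$971.50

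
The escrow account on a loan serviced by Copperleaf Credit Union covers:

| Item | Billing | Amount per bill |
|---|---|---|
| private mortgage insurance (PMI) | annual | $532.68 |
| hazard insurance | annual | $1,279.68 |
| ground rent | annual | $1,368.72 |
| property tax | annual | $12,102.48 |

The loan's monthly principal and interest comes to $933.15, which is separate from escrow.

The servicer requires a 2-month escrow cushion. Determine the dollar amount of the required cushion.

Private mortgage insurance (PMI) — $532.68
Hazard insurance — $1,279.68
Ground rent — $1,368.72
Property tax — $12,102.48
Yearly total = $15,283.56
Monthly = $15,283.56 / 12 = $1,273.63
Required cushion = 2 × $1,273.63 = $2,547.26

$2,547.26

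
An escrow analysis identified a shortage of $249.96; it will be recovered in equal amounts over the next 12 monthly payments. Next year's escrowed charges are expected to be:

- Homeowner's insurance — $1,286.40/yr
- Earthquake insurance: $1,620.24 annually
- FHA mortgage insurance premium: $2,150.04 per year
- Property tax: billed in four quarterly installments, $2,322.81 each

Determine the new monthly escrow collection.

$1,216.49

Homeowner's insurance = $1,286.40 per year
Earthquake insurance = $1,620.24 per year
FHA mortgage insurance premium = $2,150.04 per year
Property tax = $2,322.81 × 4 = $9,291.24 per year
Total annual escrow = $14,347.92
Monthly escrow = $14,347.92 ÷ 12 = $1,195.66
Monthly shortage recovery: $249.96 ÷ 12 = $20.83
Adjusted monthly = $1,195.66 + $20.83 = $1,216.49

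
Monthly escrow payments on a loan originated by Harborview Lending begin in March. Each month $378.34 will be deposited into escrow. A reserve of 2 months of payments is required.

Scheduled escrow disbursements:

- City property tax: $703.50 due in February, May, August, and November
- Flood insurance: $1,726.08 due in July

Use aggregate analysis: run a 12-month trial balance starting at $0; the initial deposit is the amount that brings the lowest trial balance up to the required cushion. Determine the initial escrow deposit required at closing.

Cushion = 2 × $378.34 = $756.68
Trial balance (start $0, +$378.34 each month, − disbursements):
  Mar: +$378.34 → $378.34
  Apr: +$378.34 → $756.68
  May: +$378.34 − $703.50 → $431.52
  Jun: +$378.34 → $809.86
  Jul: +$378.34 − $1,726.08 → -$537.88
  Aug: +$378.34 − $703.50 → -$863.04
  Sep: +$378.34 → -$484.70
  Oct: +$378.34 → -$106.36
  Nov: +$378.34 − $703.50 → -$431.52
  Dec: +$378.34 → -$53.18
  Jan: +$378.34 → $325.16
  Feb: +$378.34 − $703.50 → $0.00
Lowest trial balance = -$863.04 (Aug)
Initial deposit = cushion − low point = $756.68 − (-$863.04) = $1,619.72

$1,619.72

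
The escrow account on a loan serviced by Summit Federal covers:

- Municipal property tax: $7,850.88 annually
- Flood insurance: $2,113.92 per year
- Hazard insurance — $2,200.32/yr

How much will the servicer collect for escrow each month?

$1,013.76

Municipal property tax = $7,850.88 annually
Flood insurance = $2,113.92 annually
Hazard insurance = $2,200.32 annually
Annual escrow total = $12,165.12
Monthly = $12,165.12 ÷ 12 = $1,013.76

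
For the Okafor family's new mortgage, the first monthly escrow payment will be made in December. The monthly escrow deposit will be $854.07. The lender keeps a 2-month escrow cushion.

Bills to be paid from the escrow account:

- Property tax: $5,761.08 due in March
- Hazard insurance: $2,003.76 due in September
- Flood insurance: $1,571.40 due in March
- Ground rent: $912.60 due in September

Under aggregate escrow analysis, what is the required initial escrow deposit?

$5,624.34

Cushion = 2 × $854.07 = $1,708.14
Trial balance (start $0, +$854.07 each month, − disbursements):
  Dec: +$854.07 → $854.07
  Jan: +$854.07 → $1,708.14
  Feb: +$854.07 → $2,562.21
  Mar: +$854.07 − $7,332.48 → -$3,916.20
  Apr: +$854.07 → -$3,062.13
  May: +$854.07 → -$2,208.06
  Jun: +$854.07 → -$1,353.99
  Jul: +$854.07 → -$499.92
  Aug: +$854.07 → $354.15
  Sep: +$854.07 − $2,916.36 → -$1,708.14
  Oct: +$854.07 → -$854.07
  Nov: +$854.07 → $0.00
Lowest trial balance = -$3,916.20 (Mar)
Initial deposit = cushion − low point = $1,708.14 − (-$3,916.20) = $5,624.34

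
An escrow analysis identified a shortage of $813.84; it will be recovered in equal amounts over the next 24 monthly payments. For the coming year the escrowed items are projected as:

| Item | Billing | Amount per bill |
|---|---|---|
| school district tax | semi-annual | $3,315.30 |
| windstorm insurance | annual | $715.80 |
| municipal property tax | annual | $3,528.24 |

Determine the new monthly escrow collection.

School district tax — $3,315.30 × 2 = $6,630.60
Windstorm insurance — $715.80
Municipal property tax — $3,528.24
Combined annual = $10,874.64
Base monthly escrow = $10,874.64 / 12 = $906.22
Monthly shortage recovery: $813.84 ÷ 24 = $33.91
Adjusted monthly = $906.22 + $33.91 = $940.13

$940.13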